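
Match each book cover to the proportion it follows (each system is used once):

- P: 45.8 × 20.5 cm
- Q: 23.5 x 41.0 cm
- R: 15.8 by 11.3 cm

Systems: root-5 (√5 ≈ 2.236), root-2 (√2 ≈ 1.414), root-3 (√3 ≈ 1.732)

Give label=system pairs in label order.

Ratios: P ≈ 2.234; Q ≈ 1.745; R ≈ 1.398.
Targets: root-5 ≈ 2.236; root-2 ≈ 1.414; root-3 ≈ 1.732.

P=root-5, Q=root-3, R=root-2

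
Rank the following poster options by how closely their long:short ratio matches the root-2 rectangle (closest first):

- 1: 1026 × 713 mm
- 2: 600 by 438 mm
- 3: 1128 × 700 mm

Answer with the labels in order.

1: 1026/713 ≈ 1.439 → |1.439 − 1.414| = 0.025
2: 600/438 ≈ 1.370 → |1.370 − 1.414| = 0.044
3: 1128/700 ≈ 1.611 → |1.611 − 1.414| = 0.197

1, 2, 3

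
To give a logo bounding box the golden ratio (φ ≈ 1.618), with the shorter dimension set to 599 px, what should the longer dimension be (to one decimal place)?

golden ratio ≈ 1.61803.
Longer side = 599 × 1.61803 ≈ 969.200 → 969.2 px.

969.2 px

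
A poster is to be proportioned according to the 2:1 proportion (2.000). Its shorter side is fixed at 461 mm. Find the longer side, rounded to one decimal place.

2:1 = 2.00000.
Longer side = 461 × 2.00000 ≈ 922.000 → 922.0 mm.

922.0 mm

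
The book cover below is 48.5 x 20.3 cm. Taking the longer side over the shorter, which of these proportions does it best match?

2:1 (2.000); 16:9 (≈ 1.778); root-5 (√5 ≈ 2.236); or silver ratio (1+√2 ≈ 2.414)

silver ratio

Ratio = 48.5 / 20.3 ≈ 2.389.
Distances: 2:1 2.000 (Δ 0.389); 16:9 1.778 (Δ 0.611); root-5 2.236 (Δ 0.153); silver ratio 2.414 (Δ 0.025).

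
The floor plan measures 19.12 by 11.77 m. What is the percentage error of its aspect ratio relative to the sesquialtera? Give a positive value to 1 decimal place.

8.3%

Ratio = 19.12 / 11.77 ≈ 1.6245.
Ideal 3:2 = 1.5000. |1.6245 − 1.5000| / 1.5000 ≈ 8.30% → 8.3%.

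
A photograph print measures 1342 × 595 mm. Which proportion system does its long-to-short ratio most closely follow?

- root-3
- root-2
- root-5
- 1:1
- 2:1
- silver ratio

root-5

Ratio = 1342 / 595 ≈ 2.255.
Distances: root-3 1.732 (Δ 0.523); root-2 1.414 (Δ 0.841); root-5 2.236 (Δ 0.019); 1:1 1.000 (Δ 1.255); 2:1 2.000 (Δ 0.255); silver ratio 2.414 (Δ 0.159).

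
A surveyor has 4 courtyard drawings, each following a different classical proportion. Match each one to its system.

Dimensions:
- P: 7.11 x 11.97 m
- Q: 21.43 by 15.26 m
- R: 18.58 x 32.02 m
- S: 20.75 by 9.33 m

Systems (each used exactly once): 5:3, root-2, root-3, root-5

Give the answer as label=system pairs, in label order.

P=5:3, Q=root-2, R=root-3, S=root-5

P = 11.97/7.11 ≈ 1.684 → 5:3 (1.667)
Q = 21.43/15.26 ≈ 1.404 → root-2 (1.414)
R = 32.02/18.58 ≈ 1.723 → root-3 (1.732)
S = 20.75/9.33 ≈ 2.224 → root-5 (2.236)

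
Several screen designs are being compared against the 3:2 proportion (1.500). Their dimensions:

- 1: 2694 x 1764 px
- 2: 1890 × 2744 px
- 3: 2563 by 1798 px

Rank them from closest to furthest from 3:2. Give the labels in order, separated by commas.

1, 2, 3

1: 2694/1764 ≈ 1.527 → |1.527 − 1.500| = 0.027
2: 2744/1890 ≈ 1.452 → |1.452 − 1.500| = 0.048
3: 2563/1798 ≈ 1.425 → |1.425 − 1.500| = 0.075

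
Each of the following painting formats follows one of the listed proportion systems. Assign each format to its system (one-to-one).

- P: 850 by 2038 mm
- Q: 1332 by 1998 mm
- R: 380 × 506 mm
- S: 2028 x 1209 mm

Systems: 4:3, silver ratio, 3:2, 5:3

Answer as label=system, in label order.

P=silver ratio, Q=3:2, R=4:3, S=5:3

P = 2038/850 ≈ 2.398 → silver ratio (2.414)
Q = 1998/1332 ≈ 1.500 → 3:2 (1.500)
R = 506/380 ≈ 1.332 → 4:3 (1.333)
S = 2028/1209 ≈ 1.677 → 5:3 (1.667)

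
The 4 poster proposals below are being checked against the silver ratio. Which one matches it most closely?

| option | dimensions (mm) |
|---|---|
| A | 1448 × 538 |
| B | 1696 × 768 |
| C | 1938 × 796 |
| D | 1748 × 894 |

C

Ratios (long/short): A ≈ 2.691; B ≈ 2.208; C ≈ 2.435; D ≈ 1.955.
silver ratio ≈ 2.414; option C is nearest (Δ 0.021).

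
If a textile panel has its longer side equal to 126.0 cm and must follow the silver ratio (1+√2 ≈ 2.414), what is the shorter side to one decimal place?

silver ratio ≈ 2.41421.
Shorter side = 126.0 ÷ 2.41421 ≈ 52.191 → 52.2 cm.

52.2 cm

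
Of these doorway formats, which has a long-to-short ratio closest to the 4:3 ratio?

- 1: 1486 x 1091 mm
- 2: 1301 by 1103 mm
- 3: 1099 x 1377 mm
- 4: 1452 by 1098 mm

4

Ratios (long/short): 1 ≈ 1.362; 2 ≈ 1.180; 3 ≈ 1.253; 4 ≈ 1.322.
4:3 ≈ 1.333; option 4 is nearest (Δ 0.011).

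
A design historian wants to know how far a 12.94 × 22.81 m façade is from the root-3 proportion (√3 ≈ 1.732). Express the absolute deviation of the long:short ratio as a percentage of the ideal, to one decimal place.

1.8%

Ratio = 22.81 / 12.94 ≈ 1.7628.
Ideal root-3 ≈ 1.7321. |1.7628 − 1.7321| / 1.7321 ≈ 1.77% → 1.8%.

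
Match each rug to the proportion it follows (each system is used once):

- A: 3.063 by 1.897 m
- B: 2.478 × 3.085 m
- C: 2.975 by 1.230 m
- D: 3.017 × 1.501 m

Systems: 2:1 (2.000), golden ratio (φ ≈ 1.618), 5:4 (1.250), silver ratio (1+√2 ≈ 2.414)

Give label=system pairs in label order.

A=golden ratio, B=5:4, C=silver ratio, D=2:1

A = 3.063/1.897 ≈ 1.615 → golden ratio (1.618)
B = 3.085/2.478 ≈ 1.245 → 5:4 (1.250)
C = 2.975/1.230 ≈ 2.419 → silver ratio (2.414)
D = 3.017/1.501 ≈ 2.010 → 2:1 (2.000)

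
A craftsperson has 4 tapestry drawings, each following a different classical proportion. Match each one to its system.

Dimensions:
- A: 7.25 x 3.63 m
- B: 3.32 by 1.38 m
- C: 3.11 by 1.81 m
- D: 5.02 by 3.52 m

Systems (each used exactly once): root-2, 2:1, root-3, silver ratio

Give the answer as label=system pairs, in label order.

A = 7.25/3.63 ≈ 1.997 → 2:1 (2.000)
B = 3.32/1.38 ≈ 2.406 → silver ratio (2.414)
C = 3.11/1.81 ≈ 1.718 → root-3 (1.732)
D = 5.02/3.52 ≈ 1.426 → root-2 (1.414)

A=2:1, B=silver ratio, C=root-3, D=root-2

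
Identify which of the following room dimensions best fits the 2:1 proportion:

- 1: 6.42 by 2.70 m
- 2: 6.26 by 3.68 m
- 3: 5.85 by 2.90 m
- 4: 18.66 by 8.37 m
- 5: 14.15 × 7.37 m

3

Ratios (long/short): 1 ≈ 2.378; 2 ≈ 1.701; 3 ≈ 2.017; 4 ≈ 2.229; 5 ≈ 1.920.
2:1 ≈ 2.000; option 3 is nearest (Δ 0.017).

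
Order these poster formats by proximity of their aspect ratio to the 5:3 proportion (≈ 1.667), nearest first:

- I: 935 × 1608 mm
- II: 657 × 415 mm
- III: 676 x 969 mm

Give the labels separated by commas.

I: 1608/935 ≈ 1.720 → |1.720 − 1.667| = 0.053
II: 657/415 ≈ 1.583 → |1.583 − 1.667| = 0.084
III: 969/676 ≈ 1.433 → |1.433 − 1.667| = 0.234

I, II, III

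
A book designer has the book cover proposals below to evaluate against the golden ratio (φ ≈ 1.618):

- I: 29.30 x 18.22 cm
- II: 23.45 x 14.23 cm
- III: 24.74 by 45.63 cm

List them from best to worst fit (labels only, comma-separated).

Ratios: I = 29.30 / 18.22 ≈ 1.608; II = 23.45 / 14.23 ≈ 1.648; III = 45.63 / 24.74 ≈ 1.844.
|Δ from 1.618|: I 0.010; II 0.030; III 0.226.

I, II, III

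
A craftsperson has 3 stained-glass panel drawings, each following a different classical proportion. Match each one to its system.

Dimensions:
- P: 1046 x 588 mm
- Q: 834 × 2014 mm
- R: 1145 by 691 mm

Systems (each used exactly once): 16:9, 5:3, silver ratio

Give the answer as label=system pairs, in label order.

P=16:9, Q=silver ratio, R=5:3

Ratios: P ≈ 1.779; Q ≈ 2.415; R ≈ 1.657.
Targets: 16:9 ≈ 1.778; 5:3 ≈ 1.667; silver ratio ≈ 2.414.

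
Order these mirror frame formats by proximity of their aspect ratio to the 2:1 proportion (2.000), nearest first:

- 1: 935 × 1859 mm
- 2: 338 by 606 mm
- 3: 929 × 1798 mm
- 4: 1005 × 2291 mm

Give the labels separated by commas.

Ratios: 1 = 1859 / 935 ≈ 1.988; 2 = 606 / 338 ≈ 1.793; 3 = 1798 / 929 ≈ 1.935; 4 = 2291 / 1005 ≈ 2.280.
|Δ from 2.000|: 1 0.012; 2 0.207; 3 0.065; 4 0.280.

1, 3, 2, 4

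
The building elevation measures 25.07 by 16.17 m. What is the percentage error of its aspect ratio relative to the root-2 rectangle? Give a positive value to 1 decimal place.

Ratio = 25.07 / 16.17 ≈ 1.5504.
Ideal root-2 ≈ 1.4142. |1.5504 − 1.4142| / 1.4142 ≈ 9.63% → 9.6%.

9.6%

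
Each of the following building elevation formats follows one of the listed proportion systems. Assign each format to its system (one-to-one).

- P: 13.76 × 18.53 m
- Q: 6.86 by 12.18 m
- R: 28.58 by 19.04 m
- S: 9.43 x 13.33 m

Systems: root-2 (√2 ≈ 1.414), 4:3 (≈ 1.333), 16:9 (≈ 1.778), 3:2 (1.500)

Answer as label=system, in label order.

P=4:3, Q=16:9, R=3:2, S=root-2

P = 18.53/13.76 ≈ 1.347 → 4:3 (1.333)
Q = 12.18/6.86 ≈ 1.776 → 16:9 (1.778)
R = 28.58/19.04 ≈ 1.501 → 3:2 (1.500)
S = 13.33/9.43 ≈ 1.414 → root-2 (1.414)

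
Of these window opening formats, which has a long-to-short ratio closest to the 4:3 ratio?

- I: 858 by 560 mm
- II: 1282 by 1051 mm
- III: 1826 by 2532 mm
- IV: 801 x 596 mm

Target 4:3 ≈ 1.333.
I: 1.532 (Δ0.199)  II: 1.220 (Δ0.113)  III: 1.387 (Δ0.054)  IV: 1.344 (Δ0.011)

IV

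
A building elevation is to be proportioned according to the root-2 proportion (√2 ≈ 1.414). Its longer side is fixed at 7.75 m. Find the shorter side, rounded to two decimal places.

root-2 ≈ 1.41421.
Shorter side = 7.75 ÷ 1.41421 ≈ 5.4801 → 5.48 m.

5.48 m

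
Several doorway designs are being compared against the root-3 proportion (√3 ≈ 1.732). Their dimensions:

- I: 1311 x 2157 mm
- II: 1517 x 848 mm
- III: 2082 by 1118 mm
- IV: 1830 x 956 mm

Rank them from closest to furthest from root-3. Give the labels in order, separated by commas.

II, I, III, IV

Ratios: I = 2157 / 1311 ≈ 1.645; II = 1517 / 848 ≈ 1.789; III = 2082 / 1118 ≈ 1.862; IV = 1830 / 956 ≈ 1.914.
|Δ from 1.732|: I 0.087; II 0.057; III 0.130; IV 0.182.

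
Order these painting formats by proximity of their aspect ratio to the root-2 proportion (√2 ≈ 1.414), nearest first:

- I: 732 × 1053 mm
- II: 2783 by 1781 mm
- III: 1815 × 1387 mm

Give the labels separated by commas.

I, III, II

I: 1053/732 ≈ 1.439 → |1.439 − 1.414| = 0.025
II: 2783/1781 ≈ 1.563 → |1.563 − 1.414| = 0.149
III: 1815/1387 ≈ 1.309 → |1.309 − 1.414| = 0.105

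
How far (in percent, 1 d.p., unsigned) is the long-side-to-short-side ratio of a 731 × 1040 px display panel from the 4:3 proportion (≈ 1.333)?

6.7%

Ratio = 1040 / 731 ≈ 1.4227.
Ideal 4:3 ≈ 1.3333. |1.4227 − 1.3333| / 1.3333 ≈ 6.71% → 6.7%.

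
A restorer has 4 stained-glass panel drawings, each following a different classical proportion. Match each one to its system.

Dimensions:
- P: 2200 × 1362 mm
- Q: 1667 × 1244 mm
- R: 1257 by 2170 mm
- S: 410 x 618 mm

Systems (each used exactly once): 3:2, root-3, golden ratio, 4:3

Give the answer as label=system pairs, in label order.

P=golden ratio, Q=4:3, R=root-3, S=3:2

Ratios: P ≈ 1.615; Q ≈ 1.340; R ≈ 1.726; S ≈ 1.507.
Targets: 3:2 ≈ 1.500; root-3 ≈ 1.732; golden ratio ≈ 1.618; 4:3 ≈ 1.333.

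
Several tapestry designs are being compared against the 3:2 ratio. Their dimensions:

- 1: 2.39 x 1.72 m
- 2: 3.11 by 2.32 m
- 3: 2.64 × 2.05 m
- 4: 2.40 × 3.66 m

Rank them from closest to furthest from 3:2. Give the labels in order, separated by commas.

Ratios: 1 = 2.39 / 1.72 ≈ 1.390; 2 = 3.11 / 2.32 ≈ 1.341; 3 = 2.64 / 2.05 ≈ 1.288; 4 = 3.66 / 2.40 ≈ 1.525.
|Δ from 1.500|: 1 0.110; 2 0.159; 3 0.212; 4 0.025.

4, 1, 2, 3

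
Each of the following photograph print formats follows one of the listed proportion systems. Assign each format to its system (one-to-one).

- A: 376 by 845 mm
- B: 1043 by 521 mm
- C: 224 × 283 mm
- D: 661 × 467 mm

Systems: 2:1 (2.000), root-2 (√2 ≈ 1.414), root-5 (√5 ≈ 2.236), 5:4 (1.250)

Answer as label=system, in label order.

A=root-5, B=2:1, C=5:4, D=root-2

A = 845/376 ≈ 2.247 → root-5 (2.236)
B = 1043/521 ≈ 2.002 → 2:1 (2.000)
C = 283/224 ≈ 1.263 → 5:4 (1.250)
D = 661/467 ≈ 1.415 → root-2 (1.414)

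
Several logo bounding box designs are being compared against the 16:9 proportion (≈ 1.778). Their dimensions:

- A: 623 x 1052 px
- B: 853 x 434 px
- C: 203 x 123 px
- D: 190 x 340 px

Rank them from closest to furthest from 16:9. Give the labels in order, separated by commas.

Ratios: A = 1052 / 623 ≈ 1.689; B = 853 / 434 ≈ 1.965; C = 203 / 123 ≈ 1.650; D = 340 / 190 ≈ 1.789.
|Δ from 1.778|: A 0.089; B 0.187; C 0.128; D 0.011.

D, A, C, B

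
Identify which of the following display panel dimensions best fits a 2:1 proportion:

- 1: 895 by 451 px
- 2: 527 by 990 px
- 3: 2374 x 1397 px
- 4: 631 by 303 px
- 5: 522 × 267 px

1

Target 2:1 ≈ 2.000.
1: 1.984 (Δ0.016)  2: 1.879 (Δ0.121)  3: 1.699 (Δ0.301)  4: 2.083 (Δ0.083)  5: 1.955 (Δ0.045)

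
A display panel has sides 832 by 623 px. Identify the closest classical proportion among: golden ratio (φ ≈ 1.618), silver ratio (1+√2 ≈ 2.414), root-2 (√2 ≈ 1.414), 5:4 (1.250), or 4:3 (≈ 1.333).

832/623 ≈ 1.335. Nearest candidates are 4:3 (1.333, off by 0.002) and root-2 (1.414, off by 0.079).

4:3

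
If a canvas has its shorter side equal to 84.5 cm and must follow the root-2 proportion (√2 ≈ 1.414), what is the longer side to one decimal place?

root-2 ≈ 1.41421.
Longer side = 84.5 × 1.41421 ≈ 119.501 → 119.5 cm.

119.5 cm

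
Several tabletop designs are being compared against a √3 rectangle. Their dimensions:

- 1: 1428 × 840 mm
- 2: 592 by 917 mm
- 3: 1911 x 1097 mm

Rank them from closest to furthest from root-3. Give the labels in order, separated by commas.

Ratios: 1 = 1428 / 840 ≈ 1.700; 2 = 917 / 592 ≈ 1.549; 3 = 1911 / 1097 ≈ 1.742.
|Δ from 1.732|: 1 0.032; 2 0.183; 3 0.010.

3, 1, 2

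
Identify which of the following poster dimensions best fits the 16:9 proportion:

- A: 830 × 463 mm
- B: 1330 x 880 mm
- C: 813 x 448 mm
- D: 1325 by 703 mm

A

Target 16:9 ≈ 1.778.
A: 1.793 (Δ0.015)  B: 1.511 (Δ0.267)  C: 1.815 (Δ0.037)  D: 1.885 (Δ0.107)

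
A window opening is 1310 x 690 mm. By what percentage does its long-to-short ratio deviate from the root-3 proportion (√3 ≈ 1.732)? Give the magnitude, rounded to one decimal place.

Ratio = 1310 / 690 ≈ 1.8986.
Ideal root-3 ≈ 1.7321. |1.8986 − 1.7321| / 1.7321 ≈ 9.61% → 9.6%.

9.6%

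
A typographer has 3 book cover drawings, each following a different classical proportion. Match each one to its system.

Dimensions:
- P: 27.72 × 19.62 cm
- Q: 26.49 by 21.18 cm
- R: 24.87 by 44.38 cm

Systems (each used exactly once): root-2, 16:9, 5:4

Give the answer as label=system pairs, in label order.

Ratios: P ≈ 1.413; Q ≈ 1.251; R ≈ 1.784.
Targets: root-2 ≈ 1.414; 16:9 ≈ 1.778; 5:4 ≈ 1.250.

P=root-2, Q=5:4, R=16:9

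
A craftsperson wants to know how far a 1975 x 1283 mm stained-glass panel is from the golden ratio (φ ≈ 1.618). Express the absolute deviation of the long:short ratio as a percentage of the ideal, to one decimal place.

4.9%

Ratio = 1975 / 1283 ≈ 1.5394.
Ideal golden ratio ≈ 1.6180. |1.5394 − 1.6180| / 1.6180 ≈ 4.86% → 4.9%.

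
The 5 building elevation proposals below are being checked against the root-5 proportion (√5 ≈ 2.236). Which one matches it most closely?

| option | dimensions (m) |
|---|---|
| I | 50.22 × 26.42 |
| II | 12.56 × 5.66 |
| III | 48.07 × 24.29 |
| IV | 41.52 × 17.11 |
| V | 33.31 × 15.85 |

Target root-5 ≈ 2.236.
I: 1.901 (Δ0.335)  II: 2.219 (Δ0.017)  III: 1.979 (Δ0.257)  IV: 2.427 (Δ0.191)  V: 2.102 (Δ0.134)

II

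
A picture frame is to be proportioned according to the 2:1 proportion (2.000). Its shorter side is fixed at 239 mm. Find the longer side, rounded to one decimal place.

478.0 mm

2:1 = 2.00000.
Longer side = 239 × 2.00000 ≈ 478.000 → 478.0 mm.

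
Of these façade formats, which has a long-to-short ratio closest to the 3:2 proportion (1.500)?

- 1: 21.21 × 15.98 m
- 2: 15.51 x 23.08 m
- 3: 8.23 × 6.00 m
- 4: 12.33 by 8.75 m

Ratios (long/short): 1 ≈ 1.327; 2 ≈ 1.488; 3 ≈ 1.372; 4 ≈ 1.409.
3:2 ≈ 1.500; option 2 is nearest (Δ 0.012).

2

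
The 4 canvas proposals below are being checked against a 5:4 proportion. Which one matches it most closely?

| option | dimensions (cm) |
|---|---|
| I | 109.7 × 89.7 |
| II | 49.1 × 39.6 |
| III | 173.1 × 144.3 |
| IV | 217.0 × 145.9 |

Ratios (long/short): I ≈ 1.223; II ≈ 1.240; III ≈ 1.200; IV ≈ 1.487.
5:4 ≈ 1.250; option II is nearest (Δ 0.010).

II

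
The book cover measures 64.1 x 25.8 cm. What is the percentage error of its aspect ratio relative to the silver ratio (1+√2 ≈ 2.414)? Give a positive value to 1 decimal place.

2.9%

Ratio = 64.1 / 25.8 ≈ 2.4845.
Ideal silver ratio ≈ 2.4142. |2.4845 − 2.4142| / 2.4142 ≈ 2.91% → 2.9%.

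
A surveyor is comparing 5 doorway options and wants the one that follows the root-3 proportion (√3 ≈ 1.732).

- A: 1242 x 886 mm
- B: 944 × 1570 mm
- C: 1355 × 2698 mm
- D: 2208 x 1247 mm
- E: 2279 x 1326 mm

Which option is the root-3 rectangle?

Ratios (long/short): A ≈ 1.402; B ≈ 1.663; C ≈ 1.991; D ≈ 1.771; E ≈ 1.719.
root-3 ≈ 1.732; option E is nearest (Δ 0.013).

E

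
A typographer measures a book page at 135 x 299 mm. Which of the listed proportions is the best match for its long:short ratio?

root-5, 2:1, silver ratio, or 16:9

root-5

299/135 ≈ 2.215. Nearest candidates are root-5 (2.236, off by 0.021) and silver ratio (2.414, off by 0.199).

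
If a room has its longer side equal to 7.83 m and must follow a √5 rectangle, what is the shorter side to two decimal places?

root-5 ≈ 2.23607.
Shorter side = 7.83 ÷ 2.23607 ≈ 3.5017 → 3.50 m.

3.50 m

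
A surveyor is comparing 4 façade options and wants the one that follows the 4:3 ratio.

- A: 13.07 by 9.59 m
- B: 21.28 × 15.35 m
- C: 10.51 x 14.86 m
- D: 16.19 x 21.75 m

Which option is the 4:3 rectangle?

Target 4:3 ≈ 1.333.
A: 1.363 (Δ0.030)  B: 1.386 (Δ0.053)  C: 1.414 (Δ0.081)  D: 1.343 (Δ0.010)

D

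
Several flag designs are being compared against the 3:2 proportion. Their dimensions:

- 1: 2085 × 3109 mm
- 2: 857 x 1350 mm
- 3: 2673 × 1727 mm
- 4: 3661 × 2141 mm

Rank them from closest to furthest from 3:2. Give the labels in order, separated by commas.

1: 3109/2085 ≈ 1.491 → |1.491 − 1.500| = 0.009
2: 1350/857 ≈ 1.575 → |1.575 − 1.500| = 0.075
3: 2673/1727 ≈ 1.548 → |1.548 − 1.500| = 0.048
4: 3661/2141 ≈ 1.710 → |1.710 − 1.500| = 0.210

1, 3, 2, 4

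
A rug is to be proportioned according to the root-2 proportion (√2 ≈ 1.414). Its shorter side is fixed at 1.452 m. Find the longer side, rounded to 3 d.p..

root-2 ≈ 1.41421.
Longer side = 1.452 × 1.41421 ≈ 2.05343 → 2.053 m.

2.053 m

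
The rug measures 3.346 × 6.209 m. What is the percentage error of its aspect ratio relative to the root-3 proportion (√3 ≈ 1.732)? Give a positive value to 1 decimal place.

7.1%

Ratio = 6.209 / 3.346 ≈ 1.8556.
Ideal root-3 ≈ 1.7321. |1.8556 − 1.7321| / 1.7321 ≈ 7.13% → 7.1%.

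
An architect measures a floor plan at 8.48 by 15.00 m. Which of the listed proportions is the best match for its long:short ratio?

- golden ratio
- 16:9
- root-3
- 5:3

Ratio = 15.00 / 8.48 ≈ 1.769.
Distances: golden ratio 1.618 (Δ 0.151); 16:9 1.778 (Δ 0.009); root-3 1.732 (Δ 0.037); 5:3 1.667 (Δ 0.102).

16:9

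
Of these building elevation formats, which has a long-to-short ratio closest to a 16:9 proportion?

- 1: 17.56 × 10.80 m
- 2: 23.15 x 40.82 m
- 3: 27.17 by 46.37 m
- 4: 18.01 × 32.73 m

Ratios (long/short): 1 ≈ 1.626; 2 ≈ 1.763; 3 ≈ 1.707; 4 ≈ 1.817.
16:9 ≈ 1.778; option 2 is nearest (Δ 0.015).

2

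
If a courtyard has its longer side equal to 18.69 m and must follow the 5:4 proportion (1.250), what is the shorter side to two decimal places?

5:4 = 1.25000.
Shorter side = 18.69 ÷ 1.25000 ≈ 14.9520 → 14.95 m.

14.95 m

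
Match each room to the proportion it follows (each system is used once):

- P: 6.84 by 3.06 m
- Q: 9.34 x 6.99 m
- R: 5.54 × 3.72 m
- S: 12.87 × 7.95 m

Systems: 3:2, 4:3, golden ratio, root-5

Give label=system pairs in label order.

Ratios: P ≈ 2.235; Q ≈ 1.336; R ≈ 1.489; S ≈ 1.619.
Targets: 3:2 ≈ 1.500; 4:3 ≈ 1.333; golden ratio ≈ 1.618; root-5 ≈ 2.236.

P=root-5, Q=4:3, R=3:2, S=golden ratio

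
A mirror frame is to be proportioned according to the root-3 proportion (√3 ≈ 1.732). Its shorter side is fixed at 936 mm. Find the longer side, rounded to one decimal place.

root-3 ≈ 1.73205.
Longer side = 936 × 1.73205 ≈ 1621.199 → 1621.2 mm.

1621.2 mm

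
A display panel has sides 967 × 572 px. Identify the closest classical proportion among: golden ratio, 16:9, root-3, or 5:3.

5:3

Ratio = 967 / 572 ≈ 1.691.
Distances: golden ratio 1.618 (Δ 0.073); 16:9 1.778 (Δ 0.087); root-3 1.732 (Δ 0.041); 5:3 1.667 (Δ 0.024).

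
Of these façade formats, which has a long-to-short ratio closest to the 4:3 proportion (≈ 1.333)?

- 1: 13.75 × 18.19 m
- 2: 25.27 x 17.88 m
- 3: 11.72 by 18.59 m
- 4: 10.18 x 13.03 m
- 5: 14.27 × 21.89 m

Ratios (long/short): 1 ≈ 1.323; 2 ≈ 1.413; 3 ≈ 1.586; 4 ≈ 1.280; 5 ≈ 1.534.
4:3 ≈ 1.333; option 1 is nearest (Δ 0.010).

1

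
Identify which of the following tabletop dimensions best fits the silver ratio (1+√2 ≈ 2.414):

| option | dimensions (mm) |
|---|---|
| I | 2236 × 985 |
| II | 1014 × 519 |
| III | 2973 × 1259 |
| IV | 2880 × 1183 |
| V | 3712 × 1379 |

Target silver ratio ≈ 2.414.
I: 2.270 (Δ0.144)  II: 1.954 (Δ0.460)  III: 2.361 (Δ0.053)  IV: 2.434 (Δ0.020)  V: 2.692 (Δ0.278)

IV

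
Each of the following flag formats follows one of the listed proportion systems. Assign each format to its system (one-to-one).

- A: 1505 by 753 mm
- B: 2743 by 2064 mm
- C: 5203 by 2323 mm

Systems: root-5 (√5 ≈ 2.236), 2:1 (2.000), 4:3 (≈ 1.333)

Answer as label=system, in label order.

A=2:1, B=4:3, C=root-5

Ratios: A ≈ 1.999; B ≈ 1.329; C ≈ 2.240.
Targets: root-5 ≈ 2.236; 2:1 ≈ 2.000; 4:3 ≈ 1.333.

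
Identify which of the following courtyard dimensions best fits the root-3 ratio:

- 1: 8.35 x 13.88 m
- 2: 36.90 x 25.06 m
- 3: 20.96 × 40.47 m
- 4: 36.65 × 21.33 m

Target root-3 ≈ 1.732.
1: 1.662 (Δ0.070)  2: 1.472 (Δ0.260)  3: 1.931 (Δ0.199)  4: 1.718 (Δ0.014)

4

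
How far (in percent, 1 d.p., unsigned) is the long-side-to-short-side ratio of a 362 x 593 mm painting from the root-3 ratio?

Ratio = 593 / 362 ≈ 1.6381.
Ideal root-3 ≈ 1.7321. |1.6381 − 1.7321| / 1.7321 ≈ 5.43% → 5.4%.

5.4%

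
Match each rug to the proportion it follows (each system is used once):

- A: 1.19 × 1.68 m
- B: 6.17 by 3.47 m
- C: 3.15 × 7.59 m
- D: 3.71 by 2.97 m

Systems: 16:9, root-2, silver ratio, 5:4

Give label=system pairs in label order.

Ratios: A ≈ 1.412; B ≈ 1.778; C ≈ 2.410; D ≈ 1.249.
Targets: 16:9 ≈ 1.778; root-2 ≈ 1.414; silver ratio ≈ 2.414; 5:4 ≈ 1.250.

A=root-2, B=16:9, C=silver ratio, D=5:4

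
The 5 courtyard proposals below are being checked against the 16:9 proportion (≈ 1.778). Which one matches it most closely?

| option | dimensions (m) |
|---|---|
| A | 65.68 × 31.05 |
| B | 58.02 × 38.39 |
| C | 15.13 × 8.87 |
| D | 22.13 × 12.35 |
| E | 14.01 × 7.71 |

D

Ratios (long/short): A ≈ 2.115; B ≈ 1.511; C ≈ 1.706; D ≈ 1.792; E ≈ 1.817.
16:9 ≈ 1.778; option D is nearest (Δ 0.014).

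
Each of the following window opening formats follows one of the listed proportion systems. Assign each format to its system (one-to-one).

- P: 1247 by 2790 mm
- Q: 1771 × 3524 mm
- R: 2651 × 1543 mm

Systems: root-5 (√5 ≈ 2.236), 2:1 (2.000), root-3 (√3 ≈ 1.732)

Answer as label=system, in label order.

P=root-5, Q=2:1, R=root-3

P = 2790/1247 ≈ 2.237 → root-5 (2.236)
Q = 3524/1771 ≈ 1.990 → 2:1 (2.000)
R = 2651/1543 ≈ 1.718 → root-3 (1.732)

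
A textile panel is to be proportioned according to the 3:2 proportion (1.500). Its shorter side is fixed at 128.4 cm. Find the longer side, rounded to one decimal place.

192.6 cm

3:2 = 1.50000.
Longer side = 128.4 × 1.50000 ≈ 192.600 → 192.6 cm.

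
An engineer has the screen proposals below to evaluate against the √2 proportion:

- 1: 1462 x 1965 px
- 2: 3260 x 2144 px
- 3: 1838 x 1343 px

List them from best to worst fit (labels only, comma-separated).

3, 1, 2

Ratios: 1 = 1965 / 1462 ≈ 1.344; 2 = 3260 / 2144 ≈ 1.521; 3 = 1838 / 1343 ≈ 1.369.
|Δ from 1.414|: 1 0.070; 2 0.107; 3 0.045.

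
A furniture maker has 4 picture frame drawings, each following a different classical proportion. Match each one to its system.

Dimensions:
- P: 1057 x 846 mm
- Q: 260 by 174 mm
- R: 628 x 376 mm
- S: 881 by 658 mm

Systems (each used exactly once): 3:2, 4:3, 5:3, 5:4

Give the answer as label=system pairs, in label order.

P=5:4, Q=3:2, R=5:3, S=4:3

Ratios: P ≈ 1.249; Q ≈ 1.494; R ≈ 1.670; S ≈ 1.339.
Targets: 3:2 ≈ 1.500; 4:3 ≈ 1.333; 5:3 ≈ 1.667; 5:4 ≈ 1.250.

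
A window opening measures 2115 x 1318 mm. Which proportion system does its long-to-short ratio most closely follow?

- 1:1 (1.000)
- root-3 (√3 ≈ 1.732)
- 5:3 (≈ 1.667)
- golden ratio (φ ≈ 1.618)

2115/1318 ≈ 1.605. Nearest candidates are golden ratio (1.618, off by 0.013) and 5:3 (1.667, off by 0.062).

golden ratio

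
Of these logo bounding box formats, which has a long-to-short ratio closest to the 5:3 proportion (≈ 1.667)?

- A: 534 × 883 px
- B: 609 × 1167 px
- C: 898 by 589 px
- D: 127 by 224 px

A

Ratios (long/short): A ≈ 1.654; B ≈ 1.916; C ≈ 1.525; D ≈ 1.764.
5:3 ≈ 1.667; option A is nearest (Δ 0.013).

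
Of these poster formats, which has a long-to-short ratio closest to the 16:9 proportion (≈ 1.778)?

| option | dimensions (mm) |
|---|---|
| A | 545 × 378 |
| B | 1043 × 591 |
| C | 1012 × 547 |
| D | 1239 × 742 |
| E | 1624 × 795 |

Target 16:9 ≈ 1.778.
A: 1.442 (Δ0.336)  B: 1.765 (Δ0.013)  C: 1.850 (Δ0.072)  D: 1.670 (Δ0.108)  E: 2.043 (Δ0.265)

B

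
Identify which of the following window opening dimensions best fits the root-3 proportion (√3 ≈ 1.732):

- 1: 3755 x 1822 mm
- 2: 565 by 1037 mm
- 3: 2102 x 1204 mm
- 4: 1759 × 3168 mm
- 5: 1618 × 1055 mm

Target root-3 ≈ 1.732.
1: 2.061 (Δ0.329)  2: 1.835 (Δ0.103)  3: 1.746 (Δ0.014)  4: 1.801 (Δ0.069)  5: 1.534 (Δ0.198)

3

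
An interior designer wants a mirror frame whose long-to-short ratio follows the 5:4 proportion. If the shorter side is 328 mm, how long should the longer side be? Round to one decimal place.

5:4 = 1.25000.
Longer side = 328 × 1.25000 ≈ 410.000 → 410.0 mm.

410.0 mm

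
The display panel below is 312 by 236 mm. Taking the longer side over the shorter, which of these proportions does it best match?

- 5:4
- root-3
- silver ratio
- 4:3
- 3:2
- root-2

4:3

312/236 ≈ 1.322. Nearest candidates are 4:3 (1.333, off by 0.011) and 5:4 (1.250, off by 0.072).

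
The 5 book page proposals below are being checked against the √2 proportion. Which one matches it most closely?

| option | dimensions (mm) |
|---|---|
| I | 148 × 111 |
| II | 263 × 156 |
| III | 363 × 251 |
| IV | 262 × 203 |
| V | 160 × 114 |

Target root-2 ≈ 1.414.
I: 1.333 (Δ0.081)  II: 1.686 (Δ0.272)  III: 1.446 (Δ0.032)  IV: 1.291 (Δ0.123)  V: 1.404 (Δ0.010)

V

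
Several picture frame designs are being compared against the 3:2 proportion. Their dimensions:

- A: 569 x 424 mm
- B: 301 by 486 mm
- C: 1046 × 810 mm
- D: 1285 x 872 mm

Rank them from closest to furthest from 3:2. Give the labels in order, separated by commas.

A: 569/424 ≈ 1.342 → |1.342 − 1.500| = 0.158
B: 486/301 ≈ 1.615 → |1.615 − 1.500| = 0.115
C: 1046/810 ≈ 1.291 → |1.291 − 1.500| = 0.209
D: 1285/872 ≈ 1.474 → |1.474 − 1.500| = 0.026

D, B, A, C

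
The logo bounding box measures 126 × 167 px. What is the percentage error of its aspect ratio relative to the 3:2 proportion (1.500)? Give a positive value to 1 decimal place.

Ratio = 167 / 126 ≈ 1.3254.
Ideal 3:2 = 1.5000. |1.3254 − 1.5000| / 1.5000 ≈ 11.64% → 11.6%.

11.6%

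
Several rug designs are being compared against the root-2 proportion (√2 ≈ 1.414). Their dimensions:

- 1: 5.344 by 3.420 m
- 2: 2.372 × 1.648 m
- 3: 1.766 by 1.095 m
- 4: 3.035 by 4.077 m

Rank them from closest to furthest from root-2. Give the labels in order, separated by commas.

2, 4, 1, 3

Ratios: 1 = 5.344 / 3.420 ≈ 1.563; 2 = 2.372 / 1.648 ≈ 1.439; 3 = 1.766 / 1.095 ≈ 1.613; 4 = 4.077 / 3.035 ≈ 1.343.
|Δ from 1.414|: 1 0.149; 2 0.025; 3 0.199; 4 0.071.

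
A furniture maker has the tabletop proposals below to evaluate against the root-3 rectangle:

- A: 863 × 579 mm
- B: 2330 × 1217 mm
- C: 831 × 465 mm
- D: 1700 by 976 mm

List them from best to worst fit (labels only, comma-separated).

Ratios: A = 863 / 579 ≈ 1.491; B = 2330 / 1217 ≈ 1.915; C = 831 / 465 ≈ 1.787; D = 1700 / 976 ≈ 1.742.
|Δ from 1.732|: A 0.241; B 0.183; C 0.055; D 0.010.

D, C, B, A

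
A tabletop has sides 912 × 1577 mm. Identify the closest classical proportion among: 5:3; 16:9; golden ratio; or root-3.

Ratio = 1577 / 912 ≈ 1.729.
Distances: 5:3 1.667 (Δ 0.062); 16:9 1.778 (Δ 0.049); golden ratio 1.618 (Δ 0.111); root-3 1.732 (Δ 0.003).

root-3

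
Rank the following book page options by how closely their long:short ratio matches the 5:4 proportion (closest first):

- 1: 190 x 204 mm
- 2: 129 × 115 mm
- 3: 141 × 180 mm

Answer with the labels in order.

3, 2, 1

Ratios: 1 = 204 / 190 ≈ 1.074; 2 = 129 / 115 ≈ 1.122; 3 = 180 / 141 ≈ 1.277.
|Δ from 1.250|: 1 0.176; 2 0.128; 3 0.027.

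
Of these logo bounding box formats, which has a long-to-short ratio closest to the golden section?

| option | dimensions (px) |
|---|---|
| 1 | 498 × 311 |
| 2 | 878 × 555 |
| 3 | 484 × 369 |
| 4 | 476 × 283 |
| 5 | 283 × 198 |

Ratios (long/short): 1 ≈ 1.601; 2 ≈ 1.582; 3 ≈ 1.312; 4 ≈ 1.682; 5 ≈ 1.429.
golden ratio ≈ 1.618; option 1 is nearest (Δ 0.017).

1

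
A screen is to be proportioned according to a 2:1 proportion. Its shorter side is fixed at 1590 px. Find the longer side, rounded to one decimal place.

3180.0 px

2:1 = 2.00000.
Longer side = 1590 × 2.00000 ≈ 3180.000 → 3180.0 px.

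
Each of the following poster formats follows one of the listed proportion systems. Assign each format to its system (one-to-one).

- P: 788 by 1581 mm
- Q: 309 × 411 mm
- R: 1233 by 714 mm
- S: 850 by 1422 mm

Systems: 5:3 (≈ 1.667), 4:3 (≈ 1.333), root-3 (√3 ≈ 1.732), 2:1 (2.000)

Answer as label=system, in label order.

Ratios: P ≈ 2.006; Q ≈ 1.330; R ≈ 1.727; S ≈ 1.673.
Targets: 5:3 ≈ 1.667; 4:3 ≈ 1.333; root-3 ≈ 1.732; 2:1 ≈ 2.000.

P=2:1, Q=4:3, R=root-3, S=5:3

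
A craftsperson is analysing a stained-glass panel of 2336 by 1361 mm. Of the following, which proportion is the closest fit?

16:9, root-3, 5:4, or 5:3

root-3

2336/1361 ≈ 1.716. Nearest candidates are root-3 (1.732, off by 0.016) and 5:3 (1.667, off by 0.049).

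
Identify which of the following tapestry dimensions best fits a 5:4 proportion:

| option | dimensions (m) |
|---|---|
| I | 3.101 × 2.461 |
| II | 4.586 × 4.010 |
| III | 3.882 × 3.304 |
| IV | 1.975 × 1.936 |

I

Target 5:4 ≈ 1.250.
I: 1.260 (Δ0.010)  II: 1.144 (Δ0.106)  III: 1.175 (Δ0.075)  IV: 1.020 (Δ0.230)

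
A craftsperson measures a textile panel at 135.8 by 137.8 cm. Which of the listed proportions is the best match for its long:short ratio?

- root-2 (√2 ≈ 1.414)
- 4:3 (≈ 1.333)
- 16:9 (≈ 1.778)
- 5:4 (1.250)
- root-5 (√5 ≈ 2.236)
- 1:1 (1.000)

1:1

137.8/135.8 ≈ 1.015. Nearest candidates are 1:1 (1.000, off by 0.015) and 5:4 (1.250, off by 0.235).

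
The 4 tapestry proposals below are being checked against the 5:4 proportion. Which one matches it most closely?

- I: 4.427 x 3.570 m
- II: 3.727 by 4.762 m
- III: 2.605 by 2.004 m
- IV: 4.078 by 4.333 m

I

Target 5:4 ≈ 1.250.
I: 1.240 (Δ0.010)  II: 1.278 (Δ0.028)  III: 1.300 (Δ0.050)  IV: 1.063 (Δ0.187)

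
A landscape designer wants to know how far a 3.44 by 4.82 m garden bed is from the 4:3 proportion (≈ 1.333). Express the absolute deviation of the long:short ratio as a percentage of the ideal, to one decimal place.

5.1%

Ratio = 4.82 / 3.44 ≈ 1.4012.
Ideal 4:3 ≈ 1.3333. |1.4012 − 1.3333| / 1.3333 ≈ 5.09% → 5.1%.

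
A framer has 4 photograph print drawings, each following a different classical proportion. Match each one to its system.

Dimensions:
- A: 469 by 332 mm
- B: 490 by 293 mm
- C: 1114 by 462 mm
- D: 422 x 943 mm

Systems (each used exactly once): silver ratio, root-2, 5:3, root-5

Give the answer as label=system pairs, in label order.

A=root-2, B=5:3, C=silver ratio, D=root-5

Ratios: A ≈ 1.413; B ≈ 1.672; C ≈ 2.411; D ≈ 2.235.
Targets: silver ratio ≈ 2.414; root-2 ≈ 1.414; 5:3 ≈ 1.667; root-5 ≈ 2.236.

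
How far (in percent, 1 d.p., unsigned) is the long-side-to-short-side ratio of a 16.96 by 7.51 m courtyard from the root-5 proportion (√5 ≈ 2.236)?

1.0%

Ratio = 16.96 / 7.51 ≈ 2.2583.
Ideal root-5 ≈ 2.2361. |2.2583 − 2.2361| / 2.2361 ≈ 0.99% → 1.0%.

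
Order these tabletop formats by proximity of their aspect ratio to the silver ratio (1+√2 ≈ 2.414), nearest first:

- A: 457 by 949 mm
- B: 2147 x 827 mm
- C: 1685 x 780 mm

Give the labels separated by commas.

B, C, A

Ratios: A = 949 / 457 ≈ 2.077; B = 2147 / 827 ≈ 2.596; C = 1685 / 780 ≈ 2.160.
|Δ from 2.414|: A 0.337; B 0.182; C 0.254.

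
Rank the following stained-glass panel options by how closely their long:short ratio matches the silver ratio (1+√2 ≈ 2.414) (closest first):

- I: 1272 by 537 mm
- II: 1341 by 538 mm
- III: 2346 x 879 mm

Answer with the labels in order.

Ratios: I = 1272 / 537 ≈ 2.369; II = 1341 / 538 ≈ 2.493; III = 2346 / 879 ≈ 2.669.
|Δ from 2.414|: I 0.045; II 0.079; III 0.255.

I, II, III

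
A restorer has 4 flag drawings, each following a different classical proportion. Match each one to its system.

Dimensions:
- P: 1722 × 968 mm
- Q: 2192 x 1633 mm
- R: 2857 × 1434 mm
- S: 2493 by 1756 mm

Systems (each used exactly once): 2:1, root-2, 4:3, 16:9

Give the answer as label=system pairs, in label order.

Ratios: P ≈ 1.779; Q ≈ 1.342; R ≈ 1.992; S ≈ 1.420.
Targets: 2:1 ≈ 2.000; root-2 ≈ 1.414; 4:3 ≈ 1.333; 16:9 ≈ 1.778.

P=16:9, Q=4:3, R=2:1, S=root-2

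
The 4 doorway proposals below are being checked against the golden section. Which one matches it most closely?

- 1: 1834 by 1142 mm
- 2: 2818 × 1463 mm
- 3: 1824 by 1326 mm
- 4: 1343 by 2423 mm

1

Ratios (long/short): 1 ≈ 1.606; 2 ≈ 1.926; 3 ≈ 1.376; 4 ≈ 1.804.
golden ratio ≈ 1.618; option 1 is nearest (Δ 0.012).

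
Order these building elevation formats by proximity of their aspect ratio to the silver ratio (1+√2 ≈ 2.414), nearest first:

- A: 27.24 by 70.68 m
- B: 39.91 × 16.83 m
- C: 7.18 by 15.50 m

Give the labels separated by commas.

Ratios: A = 70.68 / 27.24 ≈ 2.595; B = 39.91 / 16.83 ≈ 2.371; C = 15.50 / 7.18 ≈ 2.159.
|Δ from 2.414|: A 0.181; B 0.043; C 0.255.

B, A, C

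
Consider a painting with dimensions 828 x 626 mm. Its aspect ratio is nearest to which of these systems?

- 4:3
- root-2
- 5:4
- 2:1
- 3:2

4:3

Ratio = 828 / 626 ≈ 1.323.
Distances: 4:3 1.333 (Δ 0.010); root-2 1.414 (Δ 0.091); 5:4 1.250 (Δ 0.073); 2:1 2.000 (Δ 0.677); 3:2 1.500 (Δ 0.177).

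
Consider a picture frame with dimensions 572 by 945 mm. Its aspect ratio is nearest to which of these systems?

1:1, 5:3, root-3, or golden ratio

5:3

945/572 ≈ 1.652. Nearest candidates are 5:3 (1.667, off by 0.015) and golden ratio (1.618, off by 0.034).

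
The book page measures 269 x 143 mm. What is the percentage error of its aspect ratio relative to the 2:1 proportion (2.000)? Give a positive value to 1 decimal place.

Ratio = 269 / 143 ≈ 1.8811.
Ideal 2:1 = 2.0000. |1.8811 − 2.0000| / 2.0000 ≈ 5.95% → 5.9%.

5.9%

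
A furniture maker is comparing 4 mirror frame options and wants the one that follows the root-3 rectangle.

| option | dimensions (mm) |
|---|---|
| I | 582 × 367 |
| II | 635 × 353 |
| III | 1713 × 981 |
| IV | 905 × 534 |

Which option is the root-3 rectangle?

III

Ratios (long/short): I ≈ 1.586; II ≈ 1.799; III ≈ 1.746; IV ≈ 1.695.
root-3 ≈ 1.732; option III is nearest (Δ 0.014).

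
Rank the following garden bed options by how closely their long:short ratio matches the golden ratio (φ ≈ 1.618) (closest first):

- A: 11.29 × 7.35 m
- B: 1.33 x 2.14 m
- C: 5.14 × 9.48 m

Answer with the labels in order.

Ratios: A = 11.29 / 7.35 ≈ 1.536; B = 2.14 / 1.33 ≈ 1.609; C = 9.48 / 5.14 ≈ 1.844.
|Δ from 1.618|: A 0.082; B 0.009; C 0.226.

B, A, C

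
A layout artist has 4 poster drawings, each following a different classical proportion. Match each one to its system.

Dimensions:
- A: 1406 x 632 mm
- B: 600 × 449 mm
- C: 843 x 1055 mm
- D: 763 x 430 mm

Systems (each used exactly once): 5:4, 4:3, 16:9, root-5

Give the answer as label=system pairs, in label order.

A=root-5, B=4:3, C=5:4, D=16:9

A = 1406/632 ≈ 2.225 → root-5 (2.236)
B = 600/449 ≈ 1.336 → 4:3 (1.333)
C = 1055/843 ≈ 1.251 → 5:4 (1.250)
D = 763/430 ≈ 1.774 → 16:9 (1.778)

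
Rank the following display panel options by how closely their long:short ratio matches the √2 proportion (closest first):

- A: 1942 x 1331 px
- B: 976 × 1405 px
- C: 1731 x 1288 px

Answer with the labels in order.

B, A, C

A: 1942/1331 ≈ 1.459 → |1.459 − 1.414| = 0.045
B: 1405/976 ≈ 1.440 → |1.440 − 1.414| = 0.026
C: 1731/1288 ≈ 1.344 → |1.344 − 1.414| = 0.070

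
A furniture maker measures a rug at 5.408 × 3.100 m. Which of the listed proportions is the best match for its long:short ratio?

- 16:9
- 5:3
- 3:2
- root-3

root-3

5.408/3.100 ≈ 1.745. Nearest candidates are root-3 (1.732, off by 0.013) and 16:9 (1.778, off by 0.033).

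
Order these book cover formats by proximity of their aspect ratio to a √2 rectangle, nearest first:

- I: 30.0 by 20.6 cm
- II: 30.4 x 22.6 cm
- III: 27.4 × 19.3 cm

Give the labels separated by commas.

I: 30.0/20.6 ≈ 1.456 → |1.456 − 1.414| = 0.042
II: 30.4/22.6 ≈ 1.345 → |1.345 − 1.414| = 0.069
III: 27.4/19.3 ≈ 1.420 → |1.420 − 1.414| = 0.006

III, I, II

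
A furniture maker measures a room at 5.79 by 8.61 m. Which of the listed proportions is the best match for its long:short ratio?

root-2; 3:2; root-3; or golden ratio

8.61/5.79 ≈ 1.487. Nearest candidates are 3:2 (1.500, off by 0.013) and root-2 (1.414, off by 0.073).

3:2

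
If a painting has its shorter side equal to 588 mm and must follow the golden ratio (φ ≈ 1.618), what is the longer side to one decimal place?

951.4 mm

golden ratio ≈ 1.61803.
Longer side = 588 × 1.61803 ≈ 951.402 → 951.4 mm.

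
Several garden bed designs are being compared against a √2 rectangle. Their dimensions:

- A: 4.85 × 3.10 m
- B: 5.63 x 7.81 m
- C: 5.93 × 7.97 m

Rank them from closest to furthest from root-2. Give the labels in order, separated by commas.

Ratios: A = 4.85 / 3.10 ≈ 1.565; B = 7.81 / 5.63 ≈ 1.387; C = 7.97 / 5.93 ≈ 1.344.
|Δ from 1.414|: A 0.151; B 0.027; C 0.070.

B, C, A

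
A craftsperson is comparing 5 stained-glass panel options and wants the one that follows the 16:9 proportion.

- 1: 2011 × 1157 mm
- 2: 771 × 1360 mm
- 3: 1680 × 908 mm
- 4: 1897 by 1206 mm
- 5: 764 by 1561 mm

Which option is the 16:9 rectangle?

Ratios (long/short): 1 ≈ 1.738; 2 ≈ 1.764; 3 ≈ 1.850; 4 ≈ 1.573; 5 ≈ 2.043.
16:9 ≈ 1.778; option 2 is nearest (Δ 0.014).

2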